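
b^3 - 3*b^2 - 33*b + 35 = (b - 7)*(b - 1)*(b + 5)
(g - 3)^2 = g^2 - 6*g + 9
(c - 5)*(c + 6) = c^2 + c - 30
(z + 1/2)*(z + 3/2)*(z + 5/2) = z^3 + 9*z^2/2 + 23*z/4 + 15/8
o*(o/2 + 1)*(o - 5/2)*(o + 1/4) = o^4/2 - o^3/8 - 41*o^2/16 - 5*o/8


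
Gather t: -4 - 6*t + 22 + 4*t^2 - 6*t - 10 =4*t^2 - 12*t + 8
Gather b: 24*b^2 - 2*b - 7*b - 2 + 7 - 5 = 24*b^2 - 9*b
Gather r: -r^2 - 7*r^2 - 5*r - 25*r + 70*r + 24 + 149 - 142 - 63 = -8*r^2 + 40*r - 32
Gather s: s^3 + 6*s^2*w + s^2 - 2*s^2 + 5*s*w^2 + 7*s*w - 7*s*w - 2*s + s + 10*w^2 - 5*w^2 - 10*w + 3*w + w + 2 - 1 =s^3 + s^2*(6*w - 1) + s*(5*w^2 - 1) + 5*w^2 - 6*w + 1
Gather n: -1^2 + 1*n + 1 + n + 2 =2*n + 2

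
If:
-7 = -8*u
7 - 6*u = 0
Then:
No Solution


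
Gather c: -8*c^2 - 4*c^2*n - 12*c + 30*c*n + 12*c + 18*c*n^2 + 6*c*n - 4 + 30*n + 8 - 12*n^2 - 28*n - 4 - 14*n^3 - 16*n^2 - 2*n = c^2*(-4*n - 8) + c*(18*n^2 + 36*n) - 14*n^3 - 28*n^2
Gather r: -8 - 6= -14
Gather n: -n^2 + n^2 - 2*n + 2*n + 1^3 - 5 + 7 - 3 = 0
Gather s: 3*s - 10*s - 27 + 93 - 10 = 56 - 7*s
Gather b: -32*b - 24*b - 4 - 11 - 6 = -56*b - 21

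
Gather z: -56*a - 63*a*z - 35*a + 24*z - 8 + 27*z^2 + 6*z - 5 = -91*a + 27*z^2 + z*(30 - 63*a) - 13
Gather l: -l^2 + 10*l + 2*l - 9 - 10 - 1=-l^2 + 12*l - 20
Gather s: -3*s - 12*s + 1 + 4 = 5 - 15*s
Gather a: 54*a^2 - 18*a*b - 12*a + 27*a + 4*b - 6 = 54*a^2 + a*(15 - 18*b) + 4*b - 6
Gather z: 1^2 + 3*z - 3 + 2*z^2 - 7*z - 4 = 2*z^2 - 4*z - 6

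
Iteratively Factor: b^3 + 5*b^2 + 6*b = (b + 2)*(b^2 + 3*b) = b*(b + 2)*(b + 3)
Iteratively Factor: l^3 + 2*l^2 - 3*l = (l)*(l^2 + 2*l - 3) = l*(l - 1)*(l + 3)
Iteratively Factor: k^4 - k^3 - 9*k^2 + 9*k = (k)*(k^3 - k^2 - 9*k + 9) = k*(k - 3)*(k^2 + 2*k - 3) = k*(k - 3)*(k - 1)*(k + 3)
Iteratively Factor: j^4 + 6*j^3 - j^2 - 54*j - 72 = (j + 2)*(j^3 + 4*j^2 - 9*j - 36) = (j + 2)*(j + 4)*(j^2 - 9) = (j + 2)*(j + 3)*(j + 4)*(j - 3)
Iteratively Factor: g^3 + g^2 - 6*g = (g)*(g^2 + g - 6) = g*(g + 3)*(g - 2)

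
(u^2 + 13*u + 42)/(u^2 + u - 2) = (u^2 + 13*u + 42)/(u^2 + u - 2)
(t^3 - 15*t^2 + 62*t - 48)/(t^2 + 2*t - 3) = (t^2 - 14*t + 48)/(t + 3)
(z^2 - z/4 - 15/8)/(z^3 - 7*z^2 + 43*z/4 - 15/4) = (4*z + 5)/(2*(2*z^2 - 11*z + 5))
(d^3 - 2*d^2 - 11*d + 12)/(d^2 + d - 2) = (d^2 - d - 12)/(d + 2)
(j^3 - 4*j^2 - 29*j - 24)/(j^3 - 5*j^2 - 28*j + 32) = (j^2 + 4*j + 3)/(j^2 + 3*j - 4)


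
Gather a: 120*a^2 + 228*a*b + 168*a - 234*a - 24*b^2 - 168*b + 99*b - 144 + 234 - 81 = 120*a^2 + a*(228*b - 66) - 24*b^2 - 69*b + 9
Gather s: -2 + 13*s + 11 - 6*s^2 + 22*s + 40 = -6*s^2 + 35*s + 49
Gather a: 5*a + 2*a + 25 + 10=7*a + 35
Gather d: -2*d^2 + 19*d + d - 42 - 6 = -2*d^2 + 20*d - 48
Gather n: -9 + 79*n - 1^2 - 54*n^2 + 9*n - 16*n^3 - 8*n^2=-16*n^3 - 62*n^2 + 88*n - 10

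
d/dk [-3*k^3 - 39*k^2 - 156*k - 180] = -9*k^2 - 78*k - 156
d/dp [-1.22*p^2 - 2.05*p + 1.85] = -2.44*p - 2.05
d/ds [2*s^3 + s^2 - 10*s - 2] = 6*s^2 + 2*s - 10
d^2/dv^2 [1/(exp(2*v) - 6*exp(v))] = 2*((3 - 2*exp(v))*(exp(v) - 6) + 4*(exp(v) - 3)^2)*exp(-v)/(exp(v) - 6)^3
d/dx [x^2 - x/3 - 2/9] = 2*x - 1/3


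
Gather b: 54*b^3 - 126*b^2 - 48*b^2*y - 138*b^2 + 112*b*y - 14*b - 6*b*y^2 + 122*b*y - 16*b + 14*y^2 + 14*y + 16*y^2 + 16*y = 54*b^3 + b^2*(-48*y - 264) + b*(-6*y^2 + 234*y - 30) + 30*y^2 + 30*y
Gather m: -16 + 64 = 48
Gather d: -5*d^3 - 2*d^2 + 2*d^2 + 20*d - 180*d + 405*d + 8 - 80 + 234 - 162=-5*d^3 + 245*d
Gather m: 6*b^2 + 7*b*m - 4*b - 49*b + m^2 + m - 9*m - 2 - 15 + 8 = 6*b^2 - 53*b + m^2 + m*(7*b - 8) - 9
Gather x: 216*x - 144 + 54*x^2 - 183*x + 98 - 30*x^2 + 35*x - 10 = 24*x^2 + 68*x - 56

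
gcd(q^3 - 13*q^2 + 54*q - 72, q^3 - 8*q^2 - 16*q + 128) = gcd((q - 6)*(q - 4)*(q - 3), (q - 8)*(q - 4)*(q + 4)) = q - 4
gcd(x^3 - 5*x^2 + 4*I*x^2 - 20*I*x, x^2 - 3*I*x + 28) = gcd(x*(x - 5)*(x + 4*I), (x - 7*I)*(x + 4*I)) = x + 4*I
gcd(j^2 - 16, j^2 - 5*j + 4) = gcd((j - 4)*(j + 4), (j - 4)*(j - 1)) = j - 4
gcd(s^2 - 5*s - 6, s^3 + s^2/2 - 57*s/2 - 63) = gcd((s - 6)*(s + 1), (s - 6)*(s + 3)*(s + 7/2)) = s - 6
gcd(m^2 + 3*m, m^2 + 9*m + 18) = m + 3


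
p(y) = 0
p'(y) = 0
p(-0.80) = 0.00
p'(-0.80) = 0.00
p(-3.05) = 0.00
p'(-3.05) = 0.00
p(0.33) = 0.00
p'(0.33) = 0.00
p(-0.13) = 0.00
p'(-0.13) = 0.00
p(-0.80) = 0.00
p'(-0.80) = 0.00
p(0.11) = 0.00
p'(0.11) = 0.00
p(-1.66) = 0.00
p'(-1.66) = 0.00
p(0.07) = 0.00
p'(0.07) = 0.00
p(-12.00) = 0.00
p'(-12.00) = 0.00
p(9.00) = 0.00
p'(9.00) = 0.00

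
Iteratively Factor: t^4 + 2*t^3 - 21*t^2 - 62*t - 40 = (t + 4)*(t^3 - 2*t^2 - 13*t - 10) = (t - 5)*(t + 4)*(t^2 + 3*t + 2) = (t - 5)*(t + 2)*(t + 4)*(t + 1)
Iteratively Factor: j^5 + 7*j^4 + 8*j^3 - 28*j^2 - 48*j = (j + 3)*(j^4 + 4*j^3 - 4*j^2 - 16*j) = (j - 2)*(j + 3)*(j^3 + 6*j^2 + 8*j) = j*(j - 2)*(j + 3)*(j^2 + 6*j + 8) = j*(j - 2)*(j + 3)*(j + 4)*(j + 2)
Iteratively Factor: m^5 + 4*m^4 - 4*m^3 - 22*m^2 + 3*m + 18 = (m + 3)*(m^4 + m^3 - 7*m^2 - m + 6) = (m + 1)*(m + 3)*(m^3 - 7*m + 6) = (m - 1)*(m + 1)*(m + 3)*(m^2 + m - 6) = (m - 2)*(m - 1)*(m + 1)*(m + 3)*(m + 3)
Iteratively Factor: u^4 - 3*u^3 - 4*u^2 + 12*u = (u - 3)*(u^3 - 4*u) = u*(u - 3)*(u^2 - 4) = u*(u - 3)*(u - 2)*(u + 2)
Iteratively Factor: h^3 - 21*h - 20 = (h - 5)*(h^2 + 5*h + 4) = (h - 5)*(h + 4)*(h + 1)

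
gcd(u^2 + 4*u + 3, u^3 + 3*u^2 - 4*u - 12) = u + 3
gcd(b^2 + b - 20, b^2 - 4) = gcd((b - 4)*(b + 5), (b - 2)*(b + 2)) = 1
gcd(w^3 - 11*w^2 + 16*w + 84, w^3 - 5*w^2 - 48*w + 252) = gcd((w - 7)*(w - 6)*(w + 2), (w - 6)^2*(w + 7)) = w - 6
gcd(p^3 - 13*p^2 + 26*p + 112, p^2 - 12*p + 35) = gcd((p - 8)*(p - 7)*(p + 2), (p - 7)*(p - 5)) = p - 7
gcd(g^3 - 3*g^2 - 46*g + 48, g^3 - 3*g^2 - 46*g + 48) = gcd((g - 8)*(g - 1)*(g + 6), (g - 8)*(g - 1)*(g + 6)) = g^3 - 3*g^2 - 46*g + 48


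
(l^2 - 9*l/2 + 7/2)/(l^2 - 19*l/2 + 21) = (l - 1)/(l - 6)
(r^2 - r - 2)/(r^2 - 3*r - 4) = (r - 2)/(r - 4)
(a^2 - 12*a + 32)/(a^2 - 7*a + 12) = (a - 8)/(a - 3)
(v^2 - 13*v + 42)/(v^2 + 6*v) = (v^2 - 13*v + 42)/(v*(v + 6))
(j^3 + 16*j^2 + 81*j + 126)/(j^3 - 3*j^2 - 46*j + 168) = (j^2 + 9*j + 18)/(j^2 - 10*j + 24)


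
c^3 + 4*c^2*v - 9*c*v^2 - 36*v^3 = (c - 3*v)*(c + 3*v)*(c + 4*v)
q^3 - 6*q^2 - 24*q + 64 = (q - 8)*(q - 2)*(q + 4)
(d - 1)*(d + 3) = d^2 + 2*d - 3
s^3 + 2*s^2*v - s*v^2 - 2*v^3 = (s - v)*(s + v)*(s + 2*v)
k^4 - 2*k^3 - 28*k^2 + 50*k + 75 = (k - 5)*(k - 3)*(k + 1)*(k + 5)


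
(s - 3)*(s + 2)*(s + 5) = s^3 + 4*s^2 - 11*s - 30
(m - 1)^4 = m^4 - 4*m^3 + 6*m^2 - 4*m + 1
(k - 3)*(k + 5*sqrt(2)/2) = k^2 - 3*k + 5*sqrt(2)*k/2 - 15*sqrt(2)/2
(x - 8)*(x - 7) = x^2 - 15*x + 56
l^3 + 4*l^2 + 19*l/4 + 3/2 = (l + 1/2)*(l + 3/2)*(l + 2)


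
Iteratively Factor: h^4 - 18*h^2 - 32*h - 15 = (h + 1)*(h^3 - h^2 - 17*h - 15) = (h + 1)^2*(h^2 - 2*h - 15) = (h - 5)*(h + 1)^2*(h + 3)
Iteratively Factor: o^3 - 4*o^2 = (o)*(o^2 - 4*o) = o*(o - 4)*(o)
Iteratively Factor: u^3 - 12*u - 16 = (u - 4)*(u^2 + 4*u + 4) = (u - 4)*(u + 2)*(u + 2)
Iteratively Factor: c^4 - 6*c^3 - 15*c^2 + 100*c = (c - 5)*(c^3 - c^2 - 20*c) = c*(c - 5)*(c^2 - c - 20) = c*(c - 5)^2*(c + 4)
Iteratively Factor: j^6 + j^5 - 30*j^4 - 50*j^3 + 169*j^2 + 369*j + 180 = (j - 3)*(j^5 + 4*j^4 - 18*j^3 - 104*j^2 - 143*j - 60) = (j - 3)*(j + 1)*(j^4 + 3*j^3 - 21*j^2 - 83*j - 60) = (j - 3)*(j + 1)*(j + 3)*(j^3 - 21*j - 20) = (j - 5)*(j - 3)*(j + 1)*(j + 3)*(j^2 + 5*j + 4) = (j - 5)*(j - 3)*(j + 1)*(j + 3)*(j + 4)*(j + 1)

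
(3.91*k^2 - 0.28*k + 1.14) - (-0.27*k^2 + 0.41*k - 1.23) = 4.18*k^2 - 0.69*k + 2.37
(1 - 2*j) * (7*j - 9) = -14*j^2 + 25*j - 9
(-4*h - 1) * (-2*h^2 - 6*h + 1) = 8*h^3 + 26*h^2 + 2*h - 1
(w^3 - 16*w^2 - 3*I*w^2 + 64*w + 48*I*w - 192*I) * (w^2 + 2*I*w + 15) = w^5 - 16*w^4 - I*w^4 + 85*w^3 + 16*I*w^3 - 336*w^2 - 109*I*w^2 + 1344*w + 720*I*w - 2880*I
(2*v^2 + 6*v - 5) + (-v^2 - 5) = v^2 + 6*v - 10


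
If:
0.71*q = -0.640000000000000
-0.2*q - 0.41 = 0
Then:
No Solution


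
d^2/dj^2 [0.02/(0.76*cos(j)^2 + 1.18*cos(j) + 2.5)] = (-0.046208*(1 - cos(j)^2)^2 - 0.053808*cos(j)^3 + 0.101048*cos(j)^2 + 0.166616*cos(j) + 0.025904)/(0.76*cos(j)^2 + 1.18*cos(j) + 2.5)^3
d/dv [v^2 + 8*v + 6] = 2*v + 8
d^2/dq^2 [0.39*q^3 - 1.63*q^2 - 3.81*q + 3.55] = 2.34*q - 3.26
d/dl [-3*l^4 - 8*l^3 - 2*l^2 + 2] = 4*l*(-3*l^2 - 6*l - 1)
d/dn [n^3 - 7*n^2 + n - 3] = 3*n^2 - 14*n + 1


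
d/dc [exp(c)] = exp(c)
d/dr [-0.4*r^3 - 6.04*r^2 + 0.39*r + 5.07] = -1.2*r^2 - 12.08*r + 0.39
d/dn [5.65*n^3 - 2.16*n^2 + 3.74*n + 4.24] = 16.95*n^2 - 4.32*n + 3.74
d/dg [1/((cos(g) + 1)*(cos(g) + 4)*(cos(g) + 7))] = (-3*sin(g)^2 + 24*cos(g) + 42)*sin(g)/((cos(g) + 1)^2*(cos(g) + 4)^2*(cos(g) + 7)^2)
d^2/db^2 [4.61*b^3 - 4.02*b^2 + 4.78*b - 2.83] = 27.66*b - 8.04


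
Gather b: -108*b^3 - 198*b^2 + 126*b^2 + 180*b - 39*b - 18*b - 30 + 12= -108*b^3 - 72*b^2 + 123*b - 18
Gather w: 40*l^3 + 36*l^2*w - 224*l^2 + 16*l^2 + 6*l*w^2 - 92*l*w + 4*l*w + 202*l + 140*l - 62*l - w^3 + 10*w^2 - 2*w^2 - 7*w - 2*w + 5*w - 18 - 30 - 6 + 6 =40*l^3 - 208*l^2 + 280*l - w^3 + w^2*(6*l + 8) + w*(36*l^2 - 88*l - 4) - 48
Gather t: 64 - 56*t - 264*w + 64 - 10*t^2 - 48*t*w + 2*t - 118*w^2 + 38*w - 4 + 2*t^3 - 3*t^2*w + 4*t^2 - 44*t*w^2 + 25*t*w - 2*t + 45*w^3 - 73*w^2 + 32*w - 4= 2*t^3 + t^2*(-3*w - 6) + t*(-44*w^2 - 23*w - 56) + 45*w^3 - 191*w^2 - 194*w + 120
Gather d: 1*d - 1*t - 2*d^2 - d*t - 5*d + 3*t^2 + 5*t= -2*d^2 + d*(-t - 4) + 3*t^2 + 4*t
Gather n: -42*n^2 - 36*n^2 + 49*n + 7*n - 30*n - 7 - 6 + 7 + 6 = -78*n^2 + 26*n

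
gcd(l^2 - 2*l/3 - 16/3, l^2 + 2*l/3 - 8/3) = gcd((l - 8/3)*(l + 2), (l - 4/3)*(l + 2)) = l + 2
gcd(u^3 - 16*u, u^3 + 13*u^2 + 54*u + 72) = u + 4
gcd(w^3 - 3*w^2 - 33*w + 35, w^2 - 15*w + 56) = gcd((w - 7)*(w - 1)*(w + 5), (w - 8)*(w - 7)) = w - 7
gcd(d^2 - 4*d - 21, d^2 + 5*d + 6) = d + 3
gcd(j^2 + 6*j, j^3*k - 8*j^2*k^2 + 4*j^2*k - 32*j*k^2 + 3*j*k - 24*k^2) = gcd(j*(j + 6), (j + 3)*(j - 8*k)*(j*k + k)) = 1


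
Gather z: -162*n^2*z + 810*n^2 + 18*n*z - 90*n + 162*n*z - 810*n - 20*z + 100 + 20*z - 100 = 810*n^2 - 900*n + z*(-162*n^2 + 180*n)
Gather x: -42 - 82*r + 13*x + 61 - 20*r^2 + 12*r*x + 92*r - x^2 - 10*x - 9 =-20*r^2 + 10*r - x^2 + x*(12*r + 3) + 10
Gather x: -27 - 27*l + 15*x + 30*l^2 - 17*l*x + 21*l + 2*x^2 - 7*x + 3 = 30*l^2 - 6*l + 2*x^2 + x*(8 - 17*l) - 24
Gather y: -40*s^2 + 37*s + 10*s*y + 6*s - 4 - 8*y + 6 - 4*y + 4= -40*s^2 + 43*s + y*(10*s - 12) + 6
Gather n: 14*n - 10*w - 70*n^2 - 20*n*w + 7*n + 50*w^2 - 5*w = -70*n^2 + n*(21 - 20*w) + 50*w^2 - 15*w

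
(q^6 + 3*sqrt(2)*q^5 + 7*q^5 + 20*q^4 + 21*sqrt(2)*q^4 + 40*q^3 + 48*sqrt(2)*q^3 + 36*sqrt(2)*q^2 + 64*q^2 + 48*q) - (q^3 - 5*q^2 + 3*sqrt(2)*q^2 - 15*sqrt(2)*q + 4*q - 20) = q^6 + 3*sqrt(2)*q^5 + 7*q^5 + 20*q^4 + 21*sqrt(2)*q^4 + 39*q^3 + 48*sqrt(2)*q^3 + 33*sqrt(2)*q^2 + 69*q^2 + 15*sqrt(2)*q + 44*q + 20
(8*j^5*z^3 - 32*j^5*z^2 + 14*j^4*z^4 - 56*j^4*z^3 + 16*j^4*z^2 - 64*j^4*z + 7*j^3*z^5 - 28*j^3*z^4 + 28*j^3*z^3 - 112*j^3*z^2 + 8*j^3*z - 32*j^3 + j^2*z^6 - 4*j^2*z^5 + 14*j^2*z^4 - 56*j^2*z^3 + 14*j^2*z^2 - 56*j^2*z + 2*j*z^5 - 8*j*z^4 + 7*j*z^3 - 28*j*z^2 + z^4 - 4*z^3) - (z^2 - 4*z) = 8*j^5*z^3 - 32*j^5*z^2 + 14*j^4*z^4 - 56*j^4*z^3 + 16*j^4*z^2 - 64*j^4*z + 7*j^3*z^5 - 28*j^3*z^4 + 28*j^3*z^3 - 112*j^3*z^2 + 8*j^3*z - 32*j^3 + j^2*z^6 - 4*j^2*z^5 + 14*j^2*z^4 - 56*j^2*z^3 + 14*j^2*z^2 - 56*j^2*z + 2*j*z^5 - 8*j*z^4 + 7*j*z^3 - 28*j*z^2 + z^4 - 4*z^3 - z^2 + 4*z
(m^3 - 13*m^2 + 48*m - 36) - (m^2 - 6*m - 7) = m^3 - 14*m^2 + 54*m - 29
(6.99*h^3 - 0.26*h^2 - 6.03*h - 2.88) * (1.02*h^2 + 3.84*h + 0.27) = 7.1298*h^5 + 26.5764*h^4 - 5.2617*h^3 - 26.163*h^2 - 12.6873*h - 0.7776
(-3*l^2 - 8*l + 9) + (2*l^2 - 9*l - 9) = -l^2 - 17*l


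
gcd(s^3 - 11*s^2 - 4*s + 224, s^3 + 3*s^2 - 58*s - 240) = s - 8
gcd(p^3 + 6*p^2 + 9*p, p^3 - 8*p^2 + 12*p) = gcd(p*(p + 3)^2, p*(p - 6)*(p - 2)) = p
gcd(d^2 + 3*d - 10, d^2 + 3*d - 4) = 1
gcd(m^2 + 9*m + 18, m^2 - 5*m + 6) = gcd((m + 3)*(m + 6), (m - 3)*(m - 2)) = 1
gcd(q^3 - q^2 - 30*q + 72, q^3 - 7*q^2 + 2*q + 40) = q - 4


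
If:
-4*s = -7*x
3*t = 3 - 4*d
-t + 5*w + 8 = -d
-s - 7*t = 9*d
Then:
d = 21*x/4 + 21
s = 7*x/4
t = -7*x - 27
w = -49*x/20 - 56/5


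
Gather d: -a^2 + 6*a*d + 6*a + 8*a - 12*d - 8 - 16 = -a^2 + 14*a + d*(6*a - 12) - 24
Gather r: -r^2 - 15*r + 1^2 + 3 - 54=-r^2 - 15*r - 50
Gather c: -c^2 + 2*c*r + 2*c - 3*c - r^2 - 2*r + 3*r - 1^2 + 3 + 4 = -c^2 + c*(2*r - 1) - r^2 + r + 6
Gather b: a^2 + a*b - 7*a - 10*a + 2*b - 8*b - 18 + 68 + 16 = a^2 - 17*a + b*(a - 6) + 66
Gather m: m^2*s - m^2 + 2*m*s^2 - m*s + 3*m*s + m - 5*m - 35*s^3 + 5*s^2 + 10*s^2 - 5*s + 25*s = m^2*(s - 1) + m*(2*s^2 + 2*s - 4) - 35*s^3 + 15*s^2 + 20*s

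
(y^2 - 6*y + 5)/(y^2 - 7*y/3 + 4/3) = 3*(y - 5)/(3*y - 4)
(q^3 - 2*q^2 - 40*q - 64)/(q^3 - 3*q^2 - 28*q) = (q^2 - 6*q - 16)/(q*(q - 7))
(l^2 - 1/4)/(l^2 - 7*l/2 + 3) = (4*l^2 - 1)/(2*(2*l^2 - 7*l + 6))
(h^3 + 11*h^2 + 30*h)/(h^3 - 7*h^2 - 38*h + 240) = h*(h + 5)/(h^2 - 13*h + 40)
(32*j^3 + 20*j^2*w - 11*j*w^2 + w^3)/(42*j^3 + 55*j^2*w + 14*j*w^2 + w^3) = (32*j^2 - 12*j*w + w^2)/(42*j^2 + 13*j*w + w^2)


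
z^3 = z^3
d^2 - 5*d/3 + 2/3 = (d - 1)*(d - 2/3)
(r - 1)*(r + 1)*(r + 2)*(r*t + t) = r^4*t + 3*r^3*t + r^2*t - 3*r*t - 2*t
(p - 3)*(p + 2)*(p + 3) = p^3 + 2*p^2 - 9*p - 18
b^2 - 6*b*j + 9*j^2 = (b - 3*j)^2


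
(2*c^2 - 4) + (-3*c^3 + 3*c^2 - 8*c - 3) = -3*c^3 + 5*c^2 - 8*c - 7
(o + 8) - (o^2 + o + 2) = 6 - o^2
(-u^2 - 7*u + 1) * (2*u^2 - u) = -2*u^4 - 13*u^3 + 9*u^2 - u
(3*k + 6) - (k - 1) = 2*k + 7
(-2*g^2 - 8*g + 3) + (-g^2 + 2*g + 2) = -3*g^2 - 6*g + 5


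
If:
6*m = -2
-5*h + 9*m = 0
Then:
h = -3/5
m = -1/3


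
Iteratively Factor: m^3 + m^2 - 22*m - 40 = (m + 2)*(m^2 - m - 20) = (m - 5)*(m + 2)*(m + 4)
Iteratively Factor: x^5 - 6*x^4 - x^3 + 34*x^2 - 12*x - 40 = (x - 2)*(x^4 - 4*x^3 - 9*x^2 + 16*x + 20) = (x - 5)*(x - 2)*(x^3 + x^2 - 4*x - 4) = (x - 5)*(x - 2)*(x + 2)*(x^2 - x - 2) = (x - 5)*(x - 2)*(x + 1)*(x + 2)*(x - 2)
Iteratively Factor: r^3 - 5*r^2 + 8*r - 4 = (r - 2)*(r^2 - 3*r + 2) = (r - 2)^2*(r - 1)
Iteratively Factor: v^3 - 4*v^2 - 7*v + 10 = (v + 2)*(v^2 - 6*v + 5) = (v - 1)*(v + 2)*(v - 5)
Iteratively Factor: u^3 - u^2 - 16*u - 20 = (u + 2)*(u^2 - 3*u - 10) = (u + 2)^2*(u - 5)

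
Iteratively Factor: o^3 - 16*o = (o + 4)*(o^2 - 4*o) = (o - 4)*(o + 4)*(o)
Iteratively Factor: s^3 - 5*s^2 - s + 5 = (s - 1)*(s^2 - 4*s - 5) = (s - 1)*(s + 1)*(s - 5)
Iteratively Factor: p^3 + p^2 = (p)*(p^2 + p) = p*(p + 1)*(p)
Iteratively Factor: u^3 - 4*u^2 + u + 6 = (u - 3)*(u^2 - u - 2) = (u - 3)*(u + 1)*(u - 2)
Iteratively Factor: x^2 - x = (x)*(x - 1)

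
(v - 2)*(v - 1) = v^2 - 3*v + 2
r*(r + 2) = r^2 + 2*r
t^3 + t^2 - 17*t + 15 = (t - 3)*(t - 1)*(t + 5)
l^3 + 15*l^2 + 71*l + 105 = (l + 3)*(l + 5)*(l + 7)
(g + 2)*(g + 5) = g^2 + 7*g + 10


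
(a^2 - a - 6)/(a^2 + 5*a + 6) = (a - 3)/(a + 3)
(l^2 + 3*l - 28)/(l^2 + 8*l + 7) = (l - 4)/(l + 1)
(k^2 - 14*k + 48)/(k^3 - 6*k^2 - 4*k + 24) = (k - 8)/(k^2 - 4)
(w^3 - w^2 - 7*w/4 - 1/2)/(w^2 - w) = (w^3 - w^2 - 7*w/4 - 1/2)/(w*(w - 1))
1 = 1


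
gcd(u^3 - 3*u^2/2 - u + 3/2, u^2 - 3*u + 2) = u - 1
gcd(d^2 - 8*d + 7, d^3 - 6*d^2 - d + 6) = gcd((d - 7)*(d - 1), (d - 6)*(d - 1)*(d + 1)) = d - 1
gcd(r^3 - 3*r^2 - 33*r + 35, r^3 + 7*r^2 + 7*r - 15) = r^2 + 4*r - 5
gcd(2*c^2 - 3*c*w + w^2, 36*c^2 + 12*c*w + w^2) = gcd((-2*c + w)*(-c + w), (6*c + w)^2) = 1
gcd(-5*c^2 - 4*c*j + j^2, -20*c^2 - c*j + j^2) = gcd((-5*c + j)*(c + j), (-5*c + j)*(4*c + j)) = 5*c - j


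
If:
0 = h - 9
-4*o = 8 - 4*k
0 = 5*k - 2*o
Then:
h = 9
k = -4/3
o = -10/3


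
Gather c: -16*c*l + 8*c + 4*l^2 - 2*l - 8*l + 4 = c*(8 - 16*l) + 4*l^2 - 10*l + 4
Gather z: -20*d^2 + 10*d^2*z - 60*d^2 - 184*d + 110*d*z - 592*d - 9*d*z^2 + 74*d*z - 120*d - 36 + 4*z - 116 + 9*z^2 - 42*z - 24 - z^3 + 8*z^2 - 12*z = -80*d^2 - 896*d - z^3 + z^2*(17 - 9*d) + z*(10*d^2 + 184*d - 50) - 176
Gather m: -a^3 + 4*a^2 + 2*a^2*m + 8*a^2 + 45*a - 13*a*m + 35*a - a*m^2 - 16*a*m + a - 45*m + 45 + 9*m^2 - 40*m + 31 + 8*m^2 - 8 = -a^3 + 12*a^2 + 81*a + m^2*(17 - a) + m*(2*a^2 - 29*a - 85) + 68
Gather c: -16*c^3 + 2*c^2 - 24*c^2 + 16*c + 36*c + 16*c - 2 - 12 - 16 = -16*c^3 - 22*c^2 + 68*c - 30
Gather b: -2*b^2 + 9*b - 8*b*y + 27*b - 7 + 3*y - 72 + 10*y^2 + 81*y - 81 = -2*b^2 + b*(36 - 8*y) + 10*y^2 + 84*y - 160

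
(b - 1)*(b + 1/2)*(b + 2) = b^3 + 3*b^2/2 - 3*b/2 - 1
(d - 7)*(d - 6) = d^2 - 13*d + 42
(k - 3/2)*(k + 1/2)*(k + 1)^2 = k^4 + k^3 - 7*k^2/4 - 5*k/2 - 3/4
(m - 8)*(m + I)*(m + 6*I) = m^3 - 8*m^2 + 7*I*m^2 - 6*m - 56*I*m + 48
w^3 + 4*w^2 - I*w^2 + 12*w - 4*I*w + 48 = (w + 4)*(w - 4*I)*(w + 3*I)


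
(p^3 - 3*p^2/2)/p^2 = p - 3/2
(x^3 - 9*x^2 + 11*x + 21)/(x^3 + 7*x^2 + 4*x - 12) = (x^3 - 9*x^2 + 11*x + 21)/(x^3 + 7*x^2 + 4*x - 12)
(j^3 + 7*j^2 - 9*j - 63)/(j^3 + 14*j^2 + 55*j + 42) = (j^2 - 9)/(j^2 + 7*j + 6)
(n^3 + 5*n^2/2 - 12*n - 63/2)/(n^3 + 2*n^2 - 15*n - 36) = (n - 7/2)/(n - 4)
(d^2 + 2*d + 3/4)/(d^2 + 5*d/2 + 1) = (d + 3/2)/(d + 2)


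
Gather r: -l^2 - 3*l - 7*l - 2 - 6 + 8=-l^2 - 10*l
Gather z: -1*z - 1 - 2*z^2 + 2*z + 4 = -2*z^2 + z + 3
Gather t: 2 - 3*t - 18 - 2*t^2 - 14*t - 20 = -2*t^2 - 17*t - 36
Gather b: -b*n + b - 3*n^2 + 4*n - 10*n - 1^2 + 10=b*(1 - n) - 3*n^2 - 6*n + 9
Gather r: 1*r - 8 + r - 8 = 2*r - 16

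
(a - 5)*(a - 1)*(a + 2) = a^3 - 4*a^2 - 7*a + 10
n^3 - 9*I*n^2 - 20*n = n*(n - 5*I)*(n - 4*I)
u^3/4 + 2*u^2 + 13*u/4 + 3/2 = (u/4 + 1/4)*(u + 1)*(u + 6)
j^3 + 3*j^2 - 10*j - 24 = (j - 3)*(j + 2)*(j + 4)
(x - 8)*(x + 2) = x^2 - 6*x - 16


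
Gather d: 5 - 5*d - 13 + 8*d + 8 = 3*d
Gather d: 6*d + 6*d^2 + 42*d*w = 6*d^2 + d*(42*w + 6)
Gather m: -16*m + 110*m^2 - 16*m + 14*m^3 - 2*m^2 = 14*m^3 + 108*m^2 - 32*m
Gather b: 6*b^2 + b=6*b^2 + b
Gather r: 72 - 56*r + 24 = 96 - 56*r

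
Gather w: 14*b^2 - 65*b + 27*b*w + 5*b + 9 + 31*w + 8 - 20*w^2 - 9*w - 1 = 14*b^2 - 60*b - 20*w^2 + w*(27*b + 22) + 16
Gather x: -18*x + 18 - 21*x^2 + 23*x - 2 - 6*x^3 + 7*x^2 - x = -6*x^3 - 14*x^2 + 4*x + 16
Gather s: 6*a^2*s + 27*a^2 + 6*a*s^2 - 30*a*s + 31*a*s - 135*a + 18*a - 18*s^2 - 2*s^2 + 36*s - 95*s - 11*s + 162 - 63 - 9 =27*a^2 - 117*a + s^2*(6*a - 20) + s*(6*a^2 + a - 70) + 90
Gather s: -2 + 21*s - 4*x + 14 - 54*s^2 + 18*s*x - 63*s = -54*s^2 + s*(18*x - 42) - 4*x + 12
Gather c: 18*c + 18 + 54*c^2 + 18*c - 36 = 54*c^2 + 36*c - 18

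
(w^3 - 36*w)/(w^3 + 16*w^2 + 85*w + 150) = w*(w - 6)/(w^2 + 10*w + 25)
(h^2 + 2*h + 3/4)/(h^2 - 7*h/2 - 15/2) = (h + 1/2)/(h - 5)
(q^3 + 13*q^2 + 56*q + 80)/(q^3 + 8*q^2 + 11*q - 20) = (q + 4)/(q - 1)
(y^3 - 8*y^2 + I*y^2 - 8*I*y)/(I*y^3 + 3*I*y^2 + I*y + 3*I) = I*y*(8 - y)/(y^2 + y*(3 - I) - 3*I)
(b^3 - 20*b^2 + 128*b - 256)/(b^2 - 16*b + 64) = b - 4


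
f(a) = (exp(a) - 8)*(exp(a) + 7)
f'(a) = (exp(a) - 8)*exp(a) + (exp(a) + 7)*exp(a)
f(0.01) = -55.99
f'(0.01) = 1.03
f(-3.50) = -56.03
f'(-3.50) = -0.03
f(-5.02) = -56.01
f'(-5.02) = -0.01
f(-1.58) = -56.16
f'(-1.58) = -0.12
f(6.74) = 714071.40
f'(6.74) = 1429100.36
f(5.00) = 21822.05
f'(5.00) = 43904.52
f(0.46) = -55.07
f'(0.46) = 3.43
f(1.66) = -33.60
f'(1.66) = 50.06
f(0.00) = -56.00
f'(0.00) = 1.00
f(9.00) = 65651810.05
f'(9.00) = 131311835.19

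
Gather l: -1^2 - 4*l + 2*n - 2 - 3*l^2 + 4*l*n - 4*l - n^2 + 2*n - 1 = -3*l^2 + l*(4*n - 8) - n^2 + 4*n - 4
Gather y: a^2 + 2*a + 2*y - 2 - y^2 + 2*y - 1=a^2 + 2*a - y^2 + 4*y - 3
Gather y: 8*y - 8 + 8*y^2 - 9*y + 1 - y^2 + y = 7*y^2 - 7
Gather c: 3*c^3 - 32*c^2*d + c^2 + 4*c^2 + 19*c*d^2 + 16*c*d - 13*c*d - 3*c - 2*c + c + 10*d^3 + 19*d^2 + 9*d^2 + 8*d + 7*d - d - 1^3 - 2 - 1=3*c^3 + c^2*(5 - 32*d) + c*(19*d^2 + 3*d - 4) + 10*d^3 + 28*d^2 + 14*d - 4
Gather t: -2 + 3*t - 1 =3*t - 3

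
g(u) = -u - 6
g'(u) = -1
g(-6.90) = 0.90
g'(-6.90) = -1.00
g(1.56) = -7.56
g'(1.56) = -1.00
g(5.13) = -11.13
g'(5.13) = -1.00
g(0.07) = -6.07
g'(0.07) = -1.00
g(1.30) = -7.30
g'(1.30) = -1.00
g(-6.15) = 0.15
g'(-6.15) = -1.00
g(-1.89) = -4.11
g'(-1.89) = -1.00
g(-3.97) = -2.03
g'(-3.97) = -1.00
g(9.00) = -15.00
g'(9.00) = -1.00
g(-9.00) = 3.00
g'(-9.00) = -1.00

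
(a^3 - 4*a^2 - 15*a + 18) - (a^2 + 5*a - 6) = a^3 - 5*a^2 - 20*a + 24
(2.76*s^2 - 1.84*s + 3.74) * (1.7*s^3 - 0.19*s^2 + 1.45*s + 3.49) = 4.692*s^5 - 3.6524*s^4 + 10.7096*s^3 + 6.2538*s^2 - 0.998600000000001*s + 13.0526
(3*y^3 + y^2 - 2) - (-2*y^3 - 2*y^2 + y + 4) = 5*y^3 + 3*y^2 - y - 6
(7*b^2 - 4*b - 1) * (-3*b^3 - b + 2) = -21*b^5 + 12*b^4 - 4*b^3 + 18*b^2 - 7*b - 2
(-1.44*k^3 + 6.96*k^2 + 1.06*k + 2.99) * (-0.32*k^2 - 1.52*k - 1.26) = 0.4608*k^5 - 0.0383999999999998*k^4 - 9.104*k^3 - 11.3376*k^2 - 5.8804*k - 3.7674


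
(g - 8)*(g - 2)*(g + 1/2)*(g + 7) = g^4 - 5*g^3/2 - 111*g^2/2 + 85*g + 56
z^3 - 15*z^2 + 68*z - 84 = (z - 7)*(z - 6)*(z - 2)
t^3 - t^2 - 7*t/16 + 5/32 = (t - 5/4)*(t - 1/4)*(t + 1/2)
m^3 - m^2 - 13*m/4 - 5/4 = (m - 5/2)*(m + 1/2)*(m + 1)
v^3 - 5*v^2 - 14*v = v*(v - 7)*(v + 2)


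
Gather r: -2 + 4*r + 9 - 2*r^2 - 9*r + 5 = -2*r^2 - 5*r + 12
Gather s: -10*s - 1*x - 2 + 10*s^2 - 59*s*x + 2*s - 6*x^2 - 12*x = 10*s^2 + s*(-59*x - 8) - 6*x^2 - 13*x - 2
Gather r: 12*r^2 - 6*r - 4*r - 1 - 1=12*r^2 - 10*r - 2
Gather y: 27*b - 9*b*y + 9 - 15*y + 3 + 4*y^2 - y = 27*b + 4*y^2 + y*(-9*b - 16) + 12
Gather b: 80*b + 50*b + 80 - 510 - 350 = 130*b - 780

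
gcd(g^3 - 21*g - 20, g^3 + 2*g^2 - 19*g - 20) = g + 1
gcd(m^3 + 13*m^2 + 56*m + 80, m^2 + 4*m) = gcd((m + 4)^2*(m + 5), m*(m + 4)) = m + 4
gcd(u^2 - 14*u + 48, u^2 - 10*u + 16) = u - 8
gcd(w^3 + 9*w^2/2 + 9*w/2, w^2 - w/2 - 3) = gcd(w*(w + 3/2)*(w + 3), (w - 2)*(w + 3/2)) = w + 3/2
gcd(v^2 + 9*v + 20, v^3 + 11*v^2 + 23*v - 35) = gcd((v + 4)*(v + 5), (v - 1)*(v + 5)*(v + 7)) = v + 5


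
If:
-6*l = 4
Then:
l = -2/3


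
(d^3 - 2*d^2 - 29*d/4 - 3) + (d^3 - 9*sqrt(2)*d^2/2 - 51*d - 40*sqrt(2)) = 2*d^3 - 9*sqrt(2)*d^2/2 - 2*d^2 - 233*d/4 - 40*sqrt(2) - 3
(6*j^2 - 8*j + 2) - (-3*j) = 6*j^2 - 5*j + 2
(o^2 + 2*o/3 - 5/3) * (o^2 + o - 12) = o^4 + 5*o^3/3 - 13*o^2 - 29*o/3 + 20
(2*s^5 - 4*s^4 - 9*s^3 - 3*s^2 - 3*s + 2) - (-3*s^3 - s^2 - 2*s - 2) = 2*s^5 - 4*s^4 - 6*s^3 - 2*s^2 - s + 4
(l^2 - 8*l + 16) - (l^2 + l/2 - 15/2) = 47/2 - 17*l/2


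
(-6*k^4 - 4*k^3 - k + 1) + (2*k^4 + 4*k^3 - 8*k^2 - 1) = -4*k^4 - 8*k^2 - k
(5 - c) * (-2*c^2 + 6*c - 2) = 2*c^3 - 16*c^2 + 32*c - 10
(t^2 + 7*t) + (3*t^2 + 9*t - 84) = 4*t^2 + 16*t - 84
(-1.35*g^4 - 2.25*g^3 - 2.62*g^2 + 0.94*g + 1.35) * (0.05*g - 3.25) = -0.0675*g^5 + 4.275*g^4 + 7.1815*g^3 + 8.562*g^2 - 2.9875*g - 4.3875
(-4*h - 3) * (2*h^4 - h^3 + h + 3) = -8*h^5 - 2*h^4 + 3*h^3 - 4*h^2 - 15*h - 9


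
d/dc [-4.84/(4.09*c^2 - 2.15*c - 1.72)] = (39.5912*c - 10.406)/(-4.09*c^2 + 2.15*c + 1.72)^2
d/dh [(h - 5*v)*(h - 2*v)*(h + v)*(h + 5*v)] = 4*h^3 - 3*h^2*v - 54*h*v^2 + 25*v^3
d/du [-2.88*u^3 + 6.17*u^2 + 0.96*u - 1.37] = -8.64*u^2 + 12.34*u + 0.96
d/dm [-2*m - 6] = -2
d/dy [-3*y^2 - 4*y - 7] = -6*y - 4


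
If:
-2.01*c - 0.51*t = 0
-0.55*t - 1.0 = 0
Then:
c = 0.46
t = -1.82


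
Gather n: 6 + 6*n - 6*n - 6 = 0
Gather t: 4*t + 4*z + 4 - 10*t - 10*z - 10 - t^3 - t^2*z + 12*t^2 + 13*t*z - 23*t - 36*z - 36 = -t^3 + t^2*(12 - z) + t*(13*z - 29) - 42*z - 42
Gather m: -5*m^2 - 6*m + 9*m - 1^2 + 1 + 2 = -5*m^2 + 3*m + 2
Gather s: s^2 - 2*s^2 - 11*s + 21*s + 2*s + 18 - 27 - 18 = -s^2 + 12*s - 27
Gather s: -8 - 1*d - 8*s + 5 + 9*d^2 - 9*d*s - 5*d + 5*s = 9*d^2 - 6*d + s*(-9*d - 3) - 3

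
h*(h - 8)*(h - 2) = h^3 - 10*h^2 + 16*h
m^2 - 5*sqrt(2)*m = m*(m - 5*sqrt(2))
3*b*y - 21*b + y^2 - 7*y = (3*b + y)*(y - 7)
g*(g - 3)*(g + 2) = g^3 - g^2 - 6*g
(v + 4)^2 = v^2 + 8*v + 16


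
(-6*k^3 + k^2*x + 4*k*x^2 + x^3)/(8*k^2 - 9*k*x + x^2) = (6*k^2 + 5*k*x + x^2)/(-8*k + x)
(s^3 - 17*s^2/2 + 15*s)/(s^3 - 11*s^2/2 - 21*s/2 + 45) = s/(s + 3)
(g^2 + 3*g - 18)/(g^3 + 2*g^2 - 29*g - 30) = (g - 3)/(g^2 - 4*g - 5)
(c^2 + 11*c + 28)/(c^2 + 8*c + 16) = (c + 7)/(c + 4)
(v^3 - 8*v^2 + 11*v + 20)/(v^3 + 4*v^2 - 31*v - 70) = (v^2 - 3*v - 4)/(v^2 + 9*v + 14)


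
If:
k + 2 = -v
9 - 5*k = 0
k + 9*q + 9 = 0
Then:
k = 9/5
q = -6/5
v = -19/5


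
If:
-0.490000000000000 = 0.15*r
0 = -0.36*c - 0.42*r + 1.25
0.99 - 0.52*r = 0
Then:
No Solution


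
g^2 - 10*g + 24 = (g - 6)*(g - 4)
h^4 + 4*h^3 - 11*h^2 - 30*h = h*(h - 3)*(h + 2)*(h + 5)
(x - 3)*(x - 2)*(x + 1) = x^3 - 4*x^2 + x + 6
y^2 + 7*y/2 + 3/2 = (y + 1/2)*(y + 3)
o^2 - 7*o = o*(o - 7)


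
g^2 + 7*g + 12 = (g + 3)*(g + 4)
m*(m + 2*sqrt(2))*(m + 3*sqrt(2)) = m^3 + 5*sqrt(2)*m^2 + 12*m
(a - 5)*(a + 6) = a^2 + a - 30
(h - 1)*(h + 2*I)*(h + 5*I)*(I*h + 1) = I*h^4 - 6*h^3 - I*h^3 + 6*h^2 - 3*I*h^2 - 10*h + 3*I*h + 10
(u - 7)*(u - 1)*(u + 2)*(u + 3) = u^4 - 3*u^3 - 27*u^2 - 13*u + 42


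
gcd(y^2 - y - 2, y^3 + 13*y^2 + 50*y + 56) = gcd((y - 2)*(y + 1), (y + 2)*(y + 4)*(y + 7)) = 1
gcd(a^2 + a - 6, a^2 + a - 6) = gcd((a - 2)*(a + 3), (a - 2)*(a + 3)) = a^2 + a - 6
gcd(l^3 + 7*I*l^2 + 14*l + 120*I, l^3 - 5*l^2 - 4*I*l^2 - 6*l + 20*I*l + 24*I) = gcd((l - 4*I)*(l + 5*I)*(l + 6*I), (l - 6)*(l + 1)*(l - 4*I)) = l - 4*I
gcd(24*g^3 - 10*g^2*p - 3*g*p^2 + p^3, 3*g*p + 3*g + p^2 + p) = 3*g + p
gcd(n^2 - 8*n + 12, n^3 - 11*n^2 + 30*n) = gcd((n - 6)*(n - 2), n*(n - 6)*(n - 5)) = n - 6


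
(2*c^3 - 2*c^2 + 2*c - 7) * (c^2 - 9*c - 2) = 2*c^5 - 20*c^4 + 16*c^3 - 21*c^2 + 59*c + 14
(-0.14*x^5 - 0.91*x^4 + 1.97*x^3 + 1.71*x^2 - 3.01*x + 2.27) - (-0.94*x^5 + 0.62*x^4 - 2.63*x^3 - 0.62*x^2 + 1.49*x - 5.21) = 0.8*x^5 - 1.53*x^4 + 4.6*x^3 + 2.33*x^2 - 4.5*x + 7.48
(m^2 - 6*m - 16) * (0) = 0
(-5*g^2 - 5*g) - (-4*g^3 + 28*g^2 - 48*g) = 4*g^3 - 33*g^2 + 43*g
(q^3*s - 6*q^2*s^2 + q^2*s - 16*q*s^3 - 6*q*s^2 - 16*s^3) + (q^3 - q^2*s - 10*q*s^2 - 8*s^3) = q^3*s + q^3 - 6*q^2*s^2 - 16*q*s^3 - 16*q*s^2 - 24*s^3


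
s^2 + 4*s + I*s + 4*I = (s + 4)*(s + I)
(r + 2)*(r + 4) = r^2 + 6*r + 8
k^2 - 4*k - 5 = (k - 5)*(k + 1)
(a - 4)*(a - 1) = a^2 - 5*a + 4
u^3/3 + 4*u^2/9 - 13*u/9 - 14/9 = (u/3 + 1/3)*(u - 2)*(u + 7/3)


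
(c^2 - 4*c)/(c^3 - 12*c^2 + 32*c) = 1/(c - 8)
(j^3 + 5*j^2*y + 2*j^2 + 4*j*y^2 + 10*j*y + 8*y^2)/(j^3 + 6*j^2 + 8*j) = (j^2 + 5*j*y + 4*y^2)/(j*(j + 4))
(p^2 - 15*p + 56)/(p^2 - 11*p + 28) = (p - 8)/(p - 4)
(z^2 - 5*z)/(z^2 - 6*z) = (z - 5)/(z - 6)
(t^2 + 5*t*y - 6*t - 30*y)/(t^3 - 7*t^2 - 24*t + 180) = (t + 5*y)/(t^2 - t - 30)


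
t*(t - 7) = t^2 - 7*t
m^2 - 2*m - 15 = (m - 5)*(m + 3)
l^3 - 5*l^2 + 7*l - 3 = (l - 3)*(l - 1)^2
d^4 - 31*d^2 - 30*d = d*(d - 6)*(d + 1)*(d + 5)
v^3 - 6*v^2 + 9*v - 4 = (v - 4)*(v - 1)^2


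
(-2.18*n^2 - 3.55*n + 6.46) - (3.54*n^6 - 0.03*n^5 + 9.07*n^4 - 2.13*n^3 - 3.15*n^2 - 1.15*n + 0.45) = -3.54*n^6 + 0.03*n^5 - 9.07*n^4 + 2.13*n^3 + 0.97*n^2 - 2.4*n + 6.01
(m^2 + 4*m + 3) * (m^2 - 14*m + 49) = m^4 - 10*m^3 - 4*m^2 + 154*m + 147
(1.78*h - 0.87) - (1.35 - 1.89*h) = 3.67*h - 2.22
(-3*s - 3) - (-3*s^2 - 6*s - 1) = 3*s^2 + 3*s - 2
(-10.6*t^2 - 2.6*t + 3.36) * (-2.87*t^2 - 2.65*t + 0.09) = 30.422*t^4 + 35.552*t^3 - 3.7072*t^2 - 9.138*t + 0.3024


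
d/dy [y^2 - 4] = 2*y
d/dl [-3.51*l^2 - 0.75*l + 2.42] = -7.02*l - 0.75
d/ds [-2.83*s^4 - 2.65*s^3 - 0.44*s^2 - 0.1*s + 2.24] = -11.32*s^3 - 7.95*s^2 - 0.88*s - 0.1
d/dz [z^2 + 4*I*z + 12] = 2*z + 4*I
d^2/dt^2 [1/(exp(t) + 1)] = (exp(t) - 1)*exp(t)/(exp(t) + 1)^3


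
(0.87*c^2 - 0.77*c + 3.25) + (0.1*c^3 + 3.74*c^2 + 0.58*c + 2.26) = 0.1*c^3 + 4.61*c^2 - 0.19*c + 5.51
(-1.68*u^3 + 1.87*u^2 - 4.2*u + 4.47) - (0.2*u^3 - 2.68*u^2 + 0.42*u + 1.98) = -1.88*u^3 + 4.55*u^2 - 4.62*u + 2.49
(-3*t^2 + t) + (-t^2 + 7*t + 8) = -4*t^2 + 8*t + 8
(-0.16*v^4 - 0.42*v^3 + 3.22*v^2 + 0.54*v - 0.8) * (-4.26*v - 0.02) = 0.6816*v^5 + 1.7924*v^4 - 13.7088*v^3 - 2.3648*v^2 + 3.3972*v + 0.016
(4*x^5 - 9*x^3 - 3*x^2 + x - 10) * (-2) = -8*x^5 + 18*x^3 + 6*x^2 - 2*x + 20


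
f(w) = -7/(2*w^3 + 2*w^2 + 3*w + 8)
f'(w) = -7*(-6*w^2 - 4*w - 3)/(2*w^3 + 2*w^2 + 3*w + 8)^2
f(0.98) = -0.47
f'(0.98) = 0.41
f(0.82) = -0.54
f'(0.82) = 0.43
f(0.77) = -0.56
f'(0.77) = 0.44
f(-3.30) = 0.13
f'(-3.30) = 0.14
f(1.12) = -0.42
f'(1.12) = 0.38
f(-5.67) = 0.02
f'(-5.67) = 0.01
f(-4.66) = 0.04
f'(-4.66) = 0.03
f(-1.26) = -2.06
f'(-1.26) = 4.55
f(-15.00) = 0.00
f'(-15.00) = 0.00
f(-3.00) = 0.19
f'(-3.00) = 0.23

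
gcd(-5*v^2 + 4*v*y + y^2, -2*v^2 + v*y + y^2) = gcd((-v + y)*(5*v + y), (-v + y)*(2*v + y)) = -v + y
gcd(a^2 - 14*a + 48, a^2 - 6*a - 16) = a - 8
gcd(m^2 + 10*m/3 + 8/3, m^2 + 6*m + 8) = m + 2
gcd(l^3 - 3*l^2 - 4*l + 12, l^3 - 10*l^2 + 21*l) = l - 3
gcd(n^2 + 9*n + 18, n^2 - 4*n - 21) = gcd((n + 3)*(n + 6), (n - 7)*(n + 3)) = n + 3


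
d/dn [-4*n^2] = -8*n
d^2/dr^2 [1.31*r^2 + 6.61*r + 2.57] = 2.62000000000000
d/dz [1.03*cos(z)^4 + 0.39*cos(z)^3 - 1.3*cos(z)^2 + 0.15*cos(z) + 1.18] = (-4.12*cos(z)^3 - 1.17*cos(z)^2 + 2.6*cos(z) - 0.15)*sin(z)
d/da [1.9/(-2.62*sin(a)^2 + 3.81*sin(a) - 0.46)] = (9.956*sin(a) - 7.239)*cos(a)/(2.62*sin(a)^2 - 3.81*sin(a) + 0.46)^2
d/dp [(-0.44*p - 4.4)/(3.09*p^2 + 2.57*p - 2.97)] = (1.3596*p^2 + 27.192*p + 12.6148)/(9.5481*p^4 + 15.8826*p^3 - 11.7497*p^2 - 15.2658*p + 8.8209)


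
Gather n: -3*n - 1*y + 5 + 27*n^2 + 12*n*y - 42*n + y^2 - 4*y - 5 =27*n^2 + n*(12*y - 45) + y^2 - 5*y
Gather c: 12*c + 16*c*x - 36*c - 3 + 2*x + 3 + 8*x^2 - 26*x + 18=c*(16*x - 24) + 8*x^2 - 24*x + 18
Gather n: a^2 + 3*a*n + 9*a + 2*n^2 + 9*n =a^2 + 9*a + 2*n^2 + n*(3*a + 9)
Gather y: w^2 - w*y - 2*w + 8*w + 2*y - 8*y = w^2 + 6*w + y*(-w - 6)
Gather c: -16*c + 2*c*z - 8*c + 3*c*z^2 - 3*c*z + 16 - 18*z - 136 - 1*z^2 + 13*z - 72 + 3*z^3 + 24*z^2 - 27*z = c*(3*z^2 - z - 24) + 3*z^3 + 23*z^2 - 32*z - 192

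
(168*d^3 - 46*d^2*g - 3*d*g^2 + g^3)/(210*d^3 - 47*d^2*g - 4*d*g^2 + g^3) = (4*d - g)/(5*d - g)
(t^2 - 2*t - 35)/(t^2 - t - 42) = (t + 5)/(t + 6)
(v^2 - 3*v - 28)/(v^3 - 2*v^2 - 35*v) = (v + 4)/(v*(v + 5))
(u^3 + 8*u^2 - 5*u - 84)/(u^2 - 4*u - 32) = (u^2 + 4*u - 21)/(u - 8)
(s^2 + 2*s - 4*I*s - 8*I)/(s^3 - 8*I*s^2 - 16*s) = (s + 2)/(s*(s - 4*I))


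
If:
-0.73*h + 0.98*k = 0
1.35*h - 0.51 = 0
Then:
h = 0.38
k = 0.28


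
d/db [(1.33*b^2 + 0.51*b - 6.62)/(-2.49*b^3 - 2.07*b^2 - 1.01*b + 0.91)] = (3.3117*b^4 + 2.5398*b^3 - 49.739*b^2 - 24.9862*b - 6.2221)/(6.2001*b^6 + 10.3086*b^5 + 9.3147*b^4 - 0.3504*b^3 - 2.7473*b^2 - 1.8382*b + 0.8281)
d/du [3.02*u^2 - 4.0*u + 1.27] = 6.04*u - 4.0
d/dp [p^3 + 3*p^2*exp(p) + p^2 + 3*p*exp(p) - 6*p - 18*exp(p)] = 3*p^2*exp(p) + 3*p^2 + 9*p*exp(p) + 2*p - 15*exp(p) - 6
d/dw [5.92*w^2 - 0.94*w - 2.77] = 11.84*w - 0.94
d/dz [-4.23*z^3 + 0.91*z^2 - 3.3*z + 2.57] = -12.69*z^2 + 1.82*z - 3.3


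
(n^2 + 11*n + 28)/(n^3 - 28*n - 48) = (n + 7)/(n^2 - 4*n - 12)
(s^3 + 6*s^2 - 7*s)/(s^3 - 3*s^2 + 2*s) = (s + 7)/(s - 2)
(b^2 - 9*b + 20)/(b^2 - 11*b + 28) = (b - 5)/(b - 7)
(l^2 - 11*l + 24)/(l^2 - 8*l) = (l - 3)/l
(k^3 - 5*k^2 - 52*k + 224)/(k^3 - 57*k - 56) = (k - 4)/(k + 1)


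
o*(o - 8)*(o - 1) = o^3 - 9*o^2 + 8*o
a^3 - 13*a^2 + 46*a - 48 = (a - 8)*(a - 3)*(a - 2)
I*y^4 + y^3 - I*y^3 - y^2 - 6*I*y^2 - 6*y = y*(y - 3)*(y + 2)*(I*y + 1)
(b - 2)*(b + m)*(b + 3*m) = b^3 + 4*b^2*m - 2*b^2 + 3*b*m^2 - 8*b*m - 6*m^2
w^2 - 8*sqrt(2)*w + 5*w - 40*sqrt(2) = (w + 5)*(w - 8*sqrt(2))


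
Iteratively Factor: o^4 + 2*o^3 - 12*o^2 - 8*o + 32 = (o + 2)*(o^3 - 12*o + 16) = (o - 2)*(o + 2)*(o^2 + 2*o - 8) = (o - 2)^2*(o + 2)*(o + 4)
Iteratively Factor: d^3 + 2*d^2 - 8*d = (d - 2)*(d^2 + 4*d) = (d - 2)*(d + 4)*(d)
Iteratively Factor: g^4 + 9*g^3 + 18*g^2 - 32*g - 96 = (g + 4)*(g^3 + 5*g^2 - 2*g - 24) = (g + 3)*(g + 4)*(g^2 + 2*g - 8) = (g + 3)*(g + 4)^2*(g - 2)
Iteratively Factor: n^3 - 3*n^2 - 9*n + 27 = (n + 3)*(n^2 - 6*n + 9) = (n - 3)*(n + 3)*(n - 3)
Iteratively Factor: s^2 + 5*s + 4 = (s + 1)*(s + 4)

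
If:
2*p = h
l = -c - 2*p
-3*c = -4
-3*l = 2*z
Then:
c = 4/3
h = 2*z/3 - 4/3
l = -2*z/3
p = z/3 - 2/3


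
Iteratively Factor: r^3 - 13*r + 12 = (r - 1)*(r^2 + r - 12) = (r - 1)*(r + 4)*(r - 3)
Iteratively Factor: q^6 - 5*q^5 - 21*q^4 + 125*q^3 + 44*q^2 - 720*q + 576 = (q + 3)*(q^5 - 8*q^4 + 3*q^3 + 116*q^2 - 304*q + 192) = (q - 3)*(q + 3)*(q^4 - 5*q^3 - 12*q^2 + 80*q - 64) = (q - 3)*(q + 3)*(q + 4)*(q^3 - 9*q^2 + 24*q - 16) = (q - 3)*(q - 1)*(q + 3)*(q + 4)*(q^2 - 8*q + 16) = (q - 4)*(q - 3)*(q - 1)*(q + 3)*(q + 4)*(q - 4)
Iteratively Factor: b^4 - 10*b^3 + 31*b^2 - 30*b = (b)*(b^3 - 10*b^2 + 31*b - 30) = b*(b - 2)*(b^2 - 8*b + 15) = b*(b - 5)*(b - 2)*(b - 3)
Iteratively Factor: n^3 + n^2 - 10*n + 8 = (n - 2)*(n^2 + 3*n - 4) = (n - 2)*(n + 4)*(n - 1)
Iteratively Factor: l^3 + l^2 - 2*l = (l)*(l^2 + l - 2) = l*(l + 2)*(l - 1)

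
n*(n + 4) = n^2 + 4*n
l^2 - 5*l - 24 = (l - 8)*(l + 3)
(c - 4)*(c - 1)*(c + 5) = c^3 - 21*c + 20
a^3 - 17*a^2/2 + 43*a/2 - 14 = (a - 4)*(a - 7/2)*(a - 1)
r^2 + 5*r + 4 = (r + 1)*(r + 4)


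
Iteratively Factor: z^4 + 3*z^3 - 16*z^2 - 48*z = (z + 3)*(z^3 - 16*z) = z*(z + 3)*(z^2 - 16) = z*(z + 3)*(z + 4)*(z - 4)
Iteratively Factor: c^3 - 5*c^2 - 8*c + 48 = (c - 4)*(c^2 - c - 12) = (c - 4)^2*(c + 3)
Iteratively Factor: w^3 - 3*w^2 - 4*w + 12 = (w - 2)*(w^2 - w - 6) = (w - 3)*(w - 2)*(w + 2)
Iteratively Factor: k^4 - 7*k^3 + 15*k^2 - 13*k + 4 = (k - 1)*(k^3 - 6*k^2 + 9*k - 4) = (k - 1)^2*(k^2 - 5*k + 4) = (k - 1)^3*(k - 4)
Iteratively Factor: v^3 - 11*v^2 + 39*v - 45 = (v - 5)*(v^2 - 6*v + 9) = (v - 5)*(v - 3)*(v - 3)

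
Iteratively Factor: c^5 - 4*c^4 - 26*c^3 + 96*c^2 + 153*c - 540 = (c + 4)*(c^4 - 8*c^3 + 6*c^2 + 72*c - 135) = (c - 3)*(c + 4)*(c^3 - 5*c^2 - 9*c + 45) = (c - 5)*(c - 3)*(c + 4)*(c^2 - 9) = (c - 5)*(c - 3)^2*(c + 4)*(c + 3)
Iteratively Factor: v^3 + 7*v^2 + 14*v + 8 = (v + 2)*(v^2 + 5*v + 4) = (v + 1)*(v + 2)*(v + 4)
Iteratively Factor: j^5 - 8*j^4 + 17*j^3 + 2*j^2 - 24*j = (j + 1)*(j^4 - 9*j^3 + 26*j^2 - 24*j) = (j - 2)*(j + 1)*(j^3 - 7*j^2 + 12*j) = j*(j - 2)*(j + 1)*(j^2 - 7*j + 12) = j*(j - 3)*(j - 2)*(j + 1)*(j - 4)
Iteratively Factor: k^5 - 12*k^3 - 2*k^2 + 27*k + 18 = (k - 2)*(k^4 + 2*k^3 - 8*k^2 - 18*k - 9) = (k - 3)*(k - 2)*(k^3 + 5*k^2 + 7*k + 3) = (k - 3)*(k - 2)*(k + 1)*(k^2 + 4*k + 3) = (k - 3)*(k - 2)*(k + 1)^2*(k + 3)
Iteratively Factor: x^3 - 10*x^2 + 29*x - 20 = (x - 5)*(x^2 - 5*x + 4) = (x - 5)*(x - 4)*(x - 1)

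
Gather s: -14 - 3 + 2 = -15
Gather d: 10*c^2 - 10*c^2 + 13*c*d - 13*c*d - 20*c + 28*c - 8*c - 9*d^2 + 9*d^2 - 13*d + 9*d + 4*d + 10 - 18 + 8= 0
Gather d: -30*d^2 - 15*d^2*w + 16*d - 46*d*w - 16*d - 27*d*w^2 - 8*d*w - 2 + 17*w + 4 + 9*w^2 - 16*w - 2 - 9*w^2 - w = d^2*(-15*w - 30) + d*(-27*w^2 - 54*w)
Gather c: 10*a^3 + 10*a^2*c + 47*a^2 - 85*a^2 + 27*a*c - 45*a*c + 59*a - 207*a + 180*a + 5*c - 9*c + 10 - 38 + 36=10*a^3 - 38*a^2 + 32*a + c*(10*a^2 - 18*a - 4) + 8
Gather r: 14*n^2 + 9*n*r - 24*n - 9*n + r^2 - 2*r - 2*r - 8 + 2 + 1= 14*n^2 - 33*n + r^2 + r*(9*n - 4) - 5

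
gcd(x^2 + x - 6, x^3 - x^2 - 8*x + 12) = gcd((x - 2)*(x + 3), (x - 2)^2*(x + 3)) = x^2 + x - 6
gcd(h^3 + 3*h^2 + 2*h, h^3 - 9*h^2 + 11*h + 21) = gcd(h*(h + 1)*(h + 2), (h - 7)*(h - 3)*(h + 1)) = h + 1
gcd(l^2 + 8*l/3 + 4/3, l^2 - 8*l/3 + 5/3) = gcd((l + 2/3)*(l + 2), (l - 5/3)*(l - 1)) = 1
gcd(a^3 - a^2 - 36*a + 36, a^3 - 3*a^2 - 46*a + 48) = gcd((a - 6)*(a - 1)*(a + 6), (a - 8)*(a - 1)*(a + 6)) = a^2 + 5*a - 6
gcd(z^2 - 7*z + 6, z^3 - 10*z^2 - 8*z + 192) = z - 6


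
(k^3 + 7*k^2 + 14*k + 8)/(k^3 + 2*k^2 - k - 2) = (k + 4)/(k - 1)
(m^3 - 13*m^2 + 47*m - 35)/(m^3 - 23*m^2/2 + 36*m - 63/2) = 2*(m^2 - 6*m + 5)/(2*m^2 - 9*m + 9)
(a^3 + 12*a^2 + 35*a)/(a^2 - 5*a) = (a^2 + 12*a + 35)/(a - 5)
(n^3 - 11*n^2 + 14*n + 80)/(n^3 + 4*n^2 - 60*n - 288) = (n^2 - 3*n - 10)/(n^2 + 12*n + 36)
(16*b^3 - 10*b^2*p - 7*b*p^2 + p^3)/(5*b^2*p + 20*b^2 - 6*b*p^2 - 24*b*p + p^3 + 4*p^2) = (-16*b^2 - 6*b*p + p^2)/(-5*b*p - 20*b + p^2 + 4*p)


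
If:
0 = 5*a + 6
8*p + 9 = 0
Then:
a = -6/5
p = -9/8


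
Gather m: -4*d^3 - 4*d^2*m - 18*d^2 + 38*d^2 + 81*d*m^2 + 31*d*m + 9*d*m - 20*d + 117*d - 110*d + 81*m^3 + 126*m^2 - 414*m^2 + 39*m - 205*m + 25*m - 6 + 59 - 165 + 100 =-4*d^3 + 20*d^2 - 13*d + 81*m^3 + m^2*(81*d - 288) + m*(-4*d^2 + 40*d - 141) - 12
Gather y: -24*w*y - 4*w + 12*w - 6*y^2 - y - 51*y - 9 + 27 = 8*w - 6*y^2 + y*(-24*w - 52) + 18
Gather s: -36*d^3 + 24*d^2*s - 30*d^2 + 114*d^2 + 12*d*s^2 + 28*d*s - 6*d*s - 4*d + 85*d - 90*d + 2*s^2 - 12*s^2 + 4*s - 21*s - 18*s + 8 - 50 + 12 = -36*d^3 + 84*d^2 - 9*d + s^2*(12*d - 10) + s*(24*d^2 + 22*d - 35) - 30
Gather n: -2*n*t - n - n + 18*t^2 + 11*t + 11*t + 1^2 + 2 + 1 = n*(-2*t - 2) + 18*t^2 + 22*t + 4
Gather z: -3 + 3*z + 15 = 3*z + 12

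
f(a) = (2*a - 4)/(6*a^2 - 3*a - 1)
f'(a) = (3 - 12*a)*(2*a - 4)/(6*a^2 - 3*a - 1)^2 + 2/(6*a^2 - 3*a - 1)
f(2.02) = 0.00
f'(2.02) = 0.11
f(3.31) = 0.05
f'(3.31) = 0.00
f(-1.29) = -0.51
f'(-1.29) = -0.58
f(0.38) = 2.54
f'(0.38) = 1.55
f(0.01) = 3.87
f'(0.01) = -12.76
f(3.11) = 0.05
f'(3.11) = 0.01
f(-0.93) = -0.84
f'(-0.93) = -1.42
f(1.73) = -0.05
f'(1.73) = 0.24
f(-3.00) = -0.16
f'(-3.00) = -0.07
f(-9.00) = -0.04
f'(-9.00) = -0.00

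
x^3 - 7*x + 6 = (x - 2)*(x - 1)*(x + 3)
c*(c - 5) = c^2 - 5*c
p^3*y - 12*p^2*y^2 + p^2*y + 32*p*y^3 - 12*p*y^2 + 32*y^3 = (p - 8*y)*(p - 4*y)*(p*y + y)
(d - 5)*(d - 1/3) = d^2 - 16*d/3 + 5/3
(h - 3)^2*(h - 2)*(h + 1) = h^4 - 7*h^3 + 13*h^2 + 3*h - 18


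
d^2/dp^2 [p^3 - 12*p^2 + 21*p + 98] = 6*p - 24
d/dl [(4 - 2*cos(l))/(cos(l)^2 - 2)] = 2*(sin(l)^2 + 4*cos(l) - 3)*sin(l)/(cos(l)^2 - 2)^2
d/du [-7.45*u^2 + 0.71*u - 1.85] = 0.71 - 14.9*u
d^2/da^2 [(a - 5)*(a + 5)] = 2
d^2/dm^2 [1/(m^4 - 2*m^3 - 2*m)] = 4*(3*m^2*(1 - m)*(-m^3 + 2*m^2 + 2) - 2*(-2*m^3 + 3*m^2 + 1)^2)/(m^3*(-m^3 + 2*m^2 + 2)^3)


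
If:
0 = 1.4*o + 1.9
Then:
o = -1.36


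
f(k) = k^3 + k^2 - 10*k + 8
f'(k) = 3*k^2 + 2*k - 10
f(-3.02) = 19.78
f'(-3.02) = 11.32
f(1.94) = -0.34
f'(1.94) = 5.17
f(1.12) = -0.54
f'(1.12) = -4.00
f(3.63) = 32.71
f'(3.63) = 36.79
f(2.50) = 4.88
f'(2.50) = 13.75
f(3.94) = 45.29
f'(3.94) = 44.45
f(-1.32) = 20.64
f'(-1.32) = -7.41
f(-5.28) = -58.52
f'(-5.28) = 63.08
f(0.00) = 8.00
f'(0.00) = -10.00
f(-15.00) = -2992.00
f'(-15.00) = 635.00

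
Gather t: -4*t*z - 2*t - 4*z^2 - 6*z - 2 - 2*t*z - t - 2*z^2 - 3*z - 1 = t*(-6*z - 3) - 6*z^2 - 9*z - 3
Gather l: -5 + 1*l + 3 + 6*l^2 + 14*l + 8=6*l^2 + 15*l + 6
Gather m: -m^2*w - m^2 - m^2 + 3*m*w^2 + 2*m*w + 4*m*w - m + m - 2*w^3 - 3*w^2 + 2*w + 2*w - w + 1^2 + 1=m^2*(-w - 2) + m*(3*w^2 + 6*w) - 2*w^3 - 3*w^2 + 3*w + 2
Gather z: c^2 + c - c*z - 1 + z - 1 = c^2 + c + z*(1 - c) - 2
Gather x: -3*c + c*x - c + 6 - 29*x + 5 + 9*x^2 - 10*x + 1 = -4*c + 9*x^2 + x*(c - 39) + 12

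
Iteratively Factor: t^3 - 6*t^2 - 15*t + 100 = (t - 5)*(t^2 - t - 20) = (t - 5)*(t + 4)*(t - 5)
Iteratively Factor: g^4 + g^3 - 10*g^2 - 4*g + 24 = (g + 3)*(g^3 - 2*g^2 - 4*g + 8) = (g - 2)*(g + 3)*(g^2 - 4) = (g - 2)*(g + 2)*(g + 3)*(g - 2)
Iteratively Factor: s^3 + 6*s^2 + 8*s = (s + 2)*(s^2 + 4*s) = (s + 2)*(s + 4)*(s)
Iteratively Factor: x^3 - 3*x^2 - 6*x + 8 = (x - 1)*(x^2 - 2*x - 8) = (x - 4)*(x - 1)*(x + 2)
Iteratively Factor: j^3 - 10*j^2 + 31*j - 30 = (j - 2)*(j^2 - 8*j + 15) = (j - 5)*(j - 2)*(j - 3)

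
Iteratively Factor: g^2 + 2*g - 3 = (g - 1)*(g + 3)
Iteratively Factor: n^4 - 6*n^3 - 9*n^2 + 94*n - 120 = (n - 5)*(n^3 - n^2 - 14*n + 24) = (n - 5)*(n + 4)*(n^2 - 5*n + 6) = (n - 5)*(n - 3)*(n + 4)*(n - 2)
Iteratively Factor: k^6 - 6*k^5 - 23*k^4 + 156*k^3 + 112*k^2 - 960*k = (k - 4)*(k^5 - 2*k^4 - 31*k^3 + 32*k^2 + 240*k) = (k - 4)*(k + 4)*(k^4 - 6*k^3 - 7*k^2 + 60*k) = (k - 5)*(k - 4)*(k + 4)*(k^3 - k^2 - 12*k) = k*(k - 5)*(k - 4)*(k + 4)*(k^2 - k - 12) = k*(k - 5)*(k - 4)*(k + 3)*(k + 4)*(k - 4)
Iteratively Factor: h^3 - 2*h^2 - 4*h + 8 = (h - 2)*(h^2 - 4) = (h - 2)*(h + 2)*(h - 2)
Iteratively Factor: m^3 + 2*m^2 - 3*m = (m + 3)*(m^2 - m) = (m - 1)*(m + 3)*(m)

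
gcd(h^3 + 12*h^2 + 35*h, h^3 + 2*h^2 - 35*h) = h^2 + 7*h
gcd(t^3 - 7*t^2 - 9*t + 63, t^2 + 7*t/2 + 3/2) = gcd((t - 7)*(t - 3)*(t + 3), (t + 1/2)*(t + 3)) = t + 3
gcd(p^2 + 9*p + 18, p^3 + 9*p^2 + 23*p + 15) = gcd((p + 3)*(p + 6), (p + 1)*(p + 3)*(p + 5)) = p + 3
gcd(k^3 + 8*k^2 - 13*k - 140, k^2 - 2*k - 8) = k - 4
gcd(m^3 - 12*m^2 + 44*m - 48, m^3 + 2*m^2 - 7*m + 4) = 1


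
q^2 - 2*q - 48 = (q - 8)*(q + 6)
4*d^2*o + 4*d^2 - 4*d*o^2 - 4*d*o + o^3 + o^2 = (-2*d + o)^2*(o + 1)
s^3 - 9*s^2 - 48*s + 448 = (s - 8)^2*(s + 7)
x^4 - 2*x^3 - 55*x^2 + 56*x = x*(x - 8)*(x - 1)*(x + 7)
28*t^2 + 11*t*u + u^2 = (4*t + u)*(7*t + u)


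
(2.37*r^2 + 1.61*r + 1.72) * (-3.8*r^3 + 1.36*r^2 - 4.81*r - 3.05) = -9.006*r^5 - 2.8948*r^4 - 15.7461*r^3 - 12.6334*r^2 - 13.1837*r - 5.246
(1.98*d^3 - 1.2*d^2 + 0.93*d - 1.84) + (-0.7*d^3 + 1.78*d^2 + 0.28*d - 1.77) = 1.28*d^3 + 0.58*d^2 + 1.21*d - 3.61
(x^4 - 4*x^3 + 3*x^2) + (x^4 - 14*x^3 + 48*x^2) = 2*x^4 - 18*x^3 + 51*x^2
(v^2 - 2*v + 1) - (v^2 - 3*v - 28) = v + 29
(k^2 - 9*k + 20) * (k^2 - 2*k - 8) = k^4 - 11*k^3 + 30*k^2 + 32*k - 160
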